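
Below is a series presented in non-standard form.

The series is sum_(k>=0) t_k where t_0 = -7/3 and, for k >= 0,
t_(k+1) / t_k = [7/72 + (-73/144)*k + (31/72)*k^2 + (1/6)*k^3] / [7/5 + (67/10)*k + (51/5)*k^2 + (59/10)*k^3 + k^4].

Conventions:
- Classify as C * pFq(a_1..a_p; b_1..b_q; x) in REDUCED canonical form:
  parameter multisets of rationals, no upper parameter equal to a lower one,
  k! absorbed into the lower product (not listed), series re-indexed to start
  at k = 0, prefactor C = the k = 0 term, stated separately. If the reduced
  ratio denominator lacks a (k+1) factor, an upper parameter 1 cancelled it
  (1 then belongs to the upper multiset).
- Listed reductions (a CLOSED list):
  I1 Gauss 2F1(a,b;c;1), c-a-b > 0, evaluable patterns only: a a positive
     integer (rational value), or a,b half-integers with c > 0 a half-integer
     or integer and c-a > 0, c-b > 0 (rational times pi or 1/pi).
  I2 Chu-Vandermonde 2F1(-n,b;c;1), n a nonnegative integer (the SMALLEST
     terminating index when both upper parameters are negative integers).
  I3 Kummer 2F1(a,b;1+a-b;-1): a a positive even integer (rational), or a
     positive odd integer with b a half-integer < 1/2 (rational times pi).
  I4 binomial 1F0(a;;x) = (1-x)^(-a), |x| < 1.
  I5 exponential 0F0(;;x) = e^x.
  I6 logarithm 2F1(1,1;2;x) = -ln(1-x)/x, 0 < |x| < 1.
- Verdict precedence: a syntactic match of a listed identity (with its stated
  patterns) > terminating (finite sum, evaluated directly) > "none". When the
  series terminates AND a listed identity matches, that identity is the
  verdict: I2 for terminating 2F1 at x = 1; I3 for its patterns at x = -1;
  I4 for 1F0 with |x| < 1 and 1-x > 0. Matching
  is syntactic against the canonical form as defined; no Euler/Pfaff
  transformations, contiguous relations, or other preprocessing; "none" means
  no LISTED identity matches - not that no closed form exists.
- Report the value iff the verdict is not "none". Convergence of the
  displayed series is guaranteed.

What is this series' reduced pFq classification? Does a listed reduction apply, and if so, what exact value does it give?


Canonical form: C = -7/3 times 2F2 with upper {-2/3, -1/4}, lower {2/5, 1}, x = 1/6. Verdict: none - this 2F2 at x = 1/6 matches no listed pattern, and upper {-2/3, -1/4} holds no stopper.

Structural cue: with t_0 = -7/3, the parameter 7/2 appears in both the upper and lower lists and cancels.
Ratio: r(k) = (1/6) * (k-2/3) (k-1/4) / [(k+2/5) (k+1) (k+1)] - rational in k. x = (1/6); t_0 = -7/3; negate the roots.


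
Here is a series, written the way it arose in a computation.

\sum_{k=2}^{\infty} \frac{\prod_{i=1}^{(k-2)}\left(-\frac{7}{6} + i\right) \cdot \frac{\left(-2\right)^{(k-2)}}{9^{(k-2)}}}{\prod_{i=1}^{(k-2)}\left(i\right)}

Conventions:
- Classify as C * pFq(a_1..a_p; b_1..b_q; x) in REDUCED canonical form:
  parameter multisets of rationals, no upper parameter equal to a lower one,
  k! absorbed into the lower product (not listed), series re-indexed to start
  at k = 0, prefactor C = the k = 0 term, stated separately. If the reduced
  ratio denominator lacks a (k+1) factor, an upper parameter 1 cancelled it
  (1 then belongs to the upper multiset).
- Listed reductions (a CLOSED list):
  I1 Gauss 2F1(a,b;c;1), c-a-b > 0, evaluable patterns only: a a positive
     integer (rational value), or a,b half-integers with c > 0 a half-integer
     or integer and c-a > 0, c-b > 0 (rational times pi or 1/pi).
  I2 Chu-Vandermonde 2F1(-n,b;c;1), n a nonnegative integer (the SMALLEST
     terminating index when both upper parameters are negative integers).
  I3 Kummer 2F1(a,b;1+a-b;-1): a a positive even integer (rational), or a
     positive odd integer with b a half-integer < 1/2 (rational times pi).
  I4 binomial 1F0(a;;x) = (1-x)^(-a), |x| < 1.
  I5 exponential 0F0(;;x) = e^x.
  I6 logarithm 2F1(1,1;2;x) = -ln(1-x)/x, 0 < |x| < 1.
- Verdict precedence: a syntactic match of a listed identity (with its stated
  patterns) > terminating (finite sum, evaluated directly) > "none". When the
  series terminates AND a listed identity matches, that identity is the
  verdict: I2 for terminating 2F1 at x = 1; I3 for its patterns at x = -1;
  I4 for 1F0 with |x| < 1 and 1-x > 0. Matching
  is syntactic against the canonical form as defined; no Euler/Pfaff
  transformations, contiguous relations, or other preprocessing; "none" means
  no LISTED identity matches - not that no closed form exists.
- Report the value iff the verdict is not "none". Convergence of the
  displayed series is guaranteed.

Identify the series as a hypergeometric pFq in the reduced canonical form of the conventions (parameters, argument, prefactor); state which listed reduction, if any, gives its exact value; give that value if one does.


x = -\frac{2}{9} here; the reduced form reads 1F0, upper {-\frac{1}{6}}, lower {-}, C = 1. Verdict: binomial (I4) applies (the 1F0 binomial series: exponent 1/6, x = -\frac{2}{9}). Its exact value is \left(\frac{11}{9}\right)^{\frac{1}{6}}.

Structural cue: t_0 being 1, the running product (C = 1) telescopes to a rising factorial.
Term ratio: r(k) = -\frac{2}{9} * (k-\frac{1}{6}) / [(k+1)] - poly over poly, x = -\frac{2}{9} from leading terms; C = 1 at k = 0.


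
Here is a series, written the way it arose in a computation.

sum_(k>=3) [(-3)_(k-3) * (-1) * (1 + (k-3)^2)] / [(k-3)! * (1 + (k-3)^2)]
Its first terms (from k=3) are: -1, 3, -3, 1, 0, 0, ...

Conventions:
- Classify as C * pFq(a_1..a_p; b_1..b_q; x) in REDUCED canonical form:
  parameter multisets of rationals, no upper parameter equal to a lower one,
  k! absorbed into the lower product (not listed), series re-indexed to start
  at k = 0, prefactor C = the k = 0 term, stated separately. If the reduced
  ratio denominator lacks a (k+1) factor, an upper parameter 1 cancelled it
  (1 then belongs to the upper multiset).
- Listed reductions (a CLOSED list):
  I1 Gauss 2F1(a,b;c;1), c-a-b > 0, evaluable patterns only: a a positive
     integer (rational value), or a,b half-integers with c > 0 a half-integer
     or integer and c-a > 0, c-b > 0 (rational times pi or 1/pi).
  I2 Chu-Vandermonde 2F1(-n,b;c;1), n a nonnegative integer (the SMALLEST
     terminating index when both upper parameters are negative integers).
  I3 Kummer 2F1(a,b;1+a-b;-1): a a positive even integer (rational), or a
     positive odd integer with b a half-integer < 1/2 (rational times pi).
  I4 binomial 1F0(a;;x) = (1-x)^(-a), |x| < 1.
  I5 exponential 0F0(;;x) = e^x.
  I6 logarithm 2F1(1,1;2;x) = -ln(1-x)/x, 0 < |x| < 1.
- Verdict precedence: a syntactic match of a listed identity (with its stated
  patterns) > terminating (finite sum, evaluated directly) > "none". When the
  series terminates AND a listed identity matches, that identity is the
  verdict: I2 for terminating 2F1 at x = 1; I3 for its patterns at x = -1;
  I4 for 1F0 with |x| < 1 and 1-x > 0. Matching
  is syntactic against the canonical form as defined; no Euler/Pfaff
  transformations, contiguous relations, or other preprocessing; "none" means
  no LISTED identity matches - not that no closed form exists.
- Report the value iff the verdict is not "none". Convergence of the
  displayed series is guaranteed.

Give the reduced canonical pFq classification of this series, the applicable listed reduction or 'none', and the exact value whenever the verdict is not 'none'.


Key observation: t_0 being -1, k^2 + 1 divides numerator and denominator alike; C = -1 after cancelling.
Term ratio: r(k) = 1 * (k-3) / [(k+1)] - rational in k, leading ratio 1; with t_0 = -1, classification follows.

Canonical form: C = -1 times 1F0 with upper {-3}, lower {-}, x = 1. Verdict: terminating at k = 3: the factor (-3)_k kills every later term; summing the 4 survivors is exact. Value: 0.


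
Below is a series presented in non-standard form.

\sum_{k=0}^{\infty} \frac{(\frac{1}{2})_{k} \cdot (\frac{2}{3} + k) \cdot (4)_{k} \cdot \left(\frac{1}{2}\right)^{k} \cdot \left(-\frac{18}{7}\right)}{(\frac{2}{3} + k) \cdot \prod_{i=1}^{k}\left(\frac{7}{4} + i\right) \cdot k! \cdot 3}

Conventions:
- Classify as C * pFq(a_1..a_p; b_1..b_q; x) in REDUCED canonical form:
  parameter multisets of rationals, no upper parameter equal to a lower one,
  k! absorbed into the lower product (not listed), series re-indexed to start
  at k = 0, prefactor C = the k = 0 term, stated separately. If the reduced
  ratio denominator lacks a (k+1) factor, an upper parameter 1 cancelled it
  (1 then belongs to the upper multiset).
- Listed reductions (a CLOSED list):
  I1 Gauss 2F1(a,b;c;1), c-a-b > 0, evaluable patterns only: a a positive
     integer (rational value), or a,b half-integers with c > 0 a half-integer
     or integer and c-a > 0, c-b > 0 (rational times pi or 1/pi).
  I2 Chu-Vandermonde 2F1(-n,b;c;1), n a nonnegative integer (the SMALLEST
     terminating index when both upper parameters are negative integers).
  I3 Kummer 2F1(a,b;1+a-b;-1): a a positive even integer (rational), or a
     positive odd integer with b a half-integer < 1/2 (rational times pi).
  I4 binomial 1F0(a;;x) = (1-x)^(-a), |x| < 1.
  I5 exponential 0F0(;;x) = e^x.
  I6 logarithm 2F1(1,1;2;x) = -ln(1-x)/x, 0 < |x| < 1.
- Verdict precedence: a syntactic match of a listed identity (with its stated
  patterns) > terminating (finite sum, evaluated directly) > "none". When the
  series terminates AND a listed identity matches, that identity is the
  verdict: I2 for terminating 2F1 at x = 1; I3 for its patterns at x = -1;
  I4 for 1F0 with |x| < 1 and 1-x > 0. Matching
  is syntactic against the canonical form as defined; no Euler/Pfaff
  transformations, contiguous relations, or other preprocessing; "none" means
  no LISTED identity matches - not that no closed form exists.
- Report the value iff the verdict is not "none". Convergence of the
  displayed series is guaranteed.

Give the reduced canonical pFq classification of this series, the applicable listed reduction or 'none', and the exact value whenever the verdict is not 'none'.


Reduced: x = \frac{1}{2}, 2F1, upper = {\frac{1}{2}, 4}, lower = {\frac{11}{4}}, C = -\frac{6}{7}. Verdict: none - this 2F1 at x = \frac{1}{2} matches no listed pattern, and upper {\frac{1}{2}, 4} holds no stopper.

Structural cue: from the first term -\frac{6}{7}: the constant factors (C = -6/7) combine into one prefactor.
Consecutive-term ratio: r(k) = \frac{1}{2} * (k+\frac{1}{2}) (k+4) / [(k+\frac{11}{4}) (k+1)] ; factor over Q: parameters, x = \frac{1}{2}, and C = -\frac{6}{7}.


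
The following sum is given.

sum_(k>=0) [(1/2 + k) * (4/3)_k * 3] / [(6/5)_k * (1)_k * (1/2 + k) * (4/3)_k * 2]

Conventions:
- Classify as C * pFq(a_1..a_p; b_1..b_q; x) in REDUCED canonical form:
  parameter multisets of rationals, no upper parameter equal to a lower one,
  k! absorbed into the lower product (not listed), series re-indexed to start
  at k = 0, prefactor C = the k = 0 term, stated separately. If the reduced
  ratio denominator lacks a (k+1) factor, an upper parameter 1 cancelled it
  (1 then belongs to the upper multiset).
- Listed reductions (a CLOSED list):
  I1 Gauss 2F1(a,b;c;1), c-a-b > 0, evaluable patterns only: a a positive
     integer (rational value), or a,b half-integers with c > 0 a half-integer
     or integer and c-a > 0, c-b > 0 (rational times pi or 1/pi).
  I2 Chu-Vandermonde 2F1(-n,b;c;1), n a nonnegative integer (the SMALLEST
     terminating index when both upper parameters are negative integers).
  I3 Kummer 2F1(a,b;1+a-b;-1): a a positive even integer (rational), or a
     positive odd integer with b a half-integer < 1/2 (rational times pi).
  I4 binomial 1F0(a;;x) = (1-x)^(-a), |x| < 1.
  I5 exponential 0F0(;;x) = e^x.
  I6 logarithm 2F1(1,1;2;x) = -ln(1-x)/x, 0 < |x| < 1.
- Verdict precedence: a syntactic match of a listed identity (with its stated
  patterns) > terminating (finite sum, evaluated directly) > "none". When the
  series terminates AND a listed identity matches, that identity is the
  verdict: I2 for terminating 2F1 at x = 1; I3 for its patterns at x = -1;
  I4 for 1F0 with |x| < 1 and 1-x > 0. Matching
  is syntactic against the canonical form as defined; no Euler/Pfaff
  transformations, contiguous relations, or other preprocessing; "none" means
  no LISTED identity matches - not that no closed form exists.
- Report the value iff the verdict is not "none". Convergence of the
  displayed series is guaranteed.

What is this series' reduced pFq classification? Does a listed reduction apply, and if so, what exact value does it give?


Reduced: x = 1, 0F1, upper = {-}, lower = {6/5}, C = 3/2. Verdict: none here - no I1-I6 shape fits x = 1 with lower {6/5}.

First insight: t_0 = 3/2 here, and the constant factors (prefactor 3/2) combine into one prefactor.
Adjacent-term ratio: r(k) = 1 * 1 / [(k+6/5) (k+1)] - rational; roots negated = parameters, x = 1, C = 3/2.


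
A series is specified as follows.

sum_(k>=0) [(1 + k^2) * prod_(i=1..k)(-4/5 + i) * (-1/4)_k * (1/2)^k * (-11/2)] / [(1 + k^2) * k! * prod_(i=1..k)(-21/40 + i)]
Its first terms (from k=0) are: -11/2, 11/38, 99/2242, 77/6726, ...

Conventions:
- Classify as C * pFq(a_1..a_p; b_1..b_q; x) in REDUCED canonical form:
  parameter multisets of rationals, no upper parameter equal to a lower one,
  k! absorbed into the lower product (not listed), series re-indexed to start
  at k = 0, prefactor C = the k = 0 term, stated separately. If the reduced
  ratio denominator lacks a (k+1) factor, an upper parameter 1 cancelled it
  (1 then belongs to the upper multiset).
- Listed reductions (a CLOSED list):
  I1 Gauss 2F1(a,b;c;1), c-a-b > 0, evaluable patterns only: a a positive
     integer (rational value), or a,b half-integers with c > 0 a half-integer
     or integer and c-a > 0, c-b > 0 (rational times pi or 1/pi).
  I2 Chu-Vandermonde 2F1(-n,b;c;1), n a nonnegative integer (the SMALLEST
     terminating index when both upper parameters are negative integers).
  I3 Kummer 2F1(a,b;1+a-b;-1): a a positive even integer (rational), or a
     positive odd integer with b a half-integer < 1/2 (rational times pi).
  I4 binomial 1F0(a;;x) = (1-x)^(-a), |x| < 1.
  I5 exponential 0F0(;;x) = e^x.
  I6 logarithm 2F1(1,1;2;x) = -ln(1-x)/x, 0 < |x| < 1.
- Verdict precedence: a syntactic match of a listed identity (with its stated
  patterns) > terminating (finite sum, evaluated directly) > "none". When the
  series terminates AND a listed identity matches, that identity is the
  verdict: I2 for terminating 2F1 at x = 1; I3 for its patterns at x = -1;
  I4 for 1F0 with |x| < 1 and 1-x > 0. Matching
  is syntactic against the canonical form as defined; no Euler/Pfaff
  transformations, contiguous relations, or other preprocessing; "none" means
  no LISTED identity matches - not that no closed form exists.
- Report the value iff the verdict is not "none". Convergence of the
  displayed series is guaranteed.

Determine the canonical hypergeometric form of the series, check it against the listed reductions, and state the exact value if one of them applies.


At argument 1/2: a 2F1 with upper {-1/4, 1/5}, lower {19/40}, scaled by C = -11/2. Verdict: none. Every listed pattern misses the 2F1 form at 1/2, upper {-1/4, 1/5}.

Key step: t_0 = -11/2 here, and the running product (C = -11/2, x = 1/2) telescopes to a rising factorial.
Term ratio: r(k) = (1/2) * (k-1/4) (k+1/5) / [(k+19/40) (k+1)] - rational; roots negated = parameters, x = (1/2), C = -11/2.


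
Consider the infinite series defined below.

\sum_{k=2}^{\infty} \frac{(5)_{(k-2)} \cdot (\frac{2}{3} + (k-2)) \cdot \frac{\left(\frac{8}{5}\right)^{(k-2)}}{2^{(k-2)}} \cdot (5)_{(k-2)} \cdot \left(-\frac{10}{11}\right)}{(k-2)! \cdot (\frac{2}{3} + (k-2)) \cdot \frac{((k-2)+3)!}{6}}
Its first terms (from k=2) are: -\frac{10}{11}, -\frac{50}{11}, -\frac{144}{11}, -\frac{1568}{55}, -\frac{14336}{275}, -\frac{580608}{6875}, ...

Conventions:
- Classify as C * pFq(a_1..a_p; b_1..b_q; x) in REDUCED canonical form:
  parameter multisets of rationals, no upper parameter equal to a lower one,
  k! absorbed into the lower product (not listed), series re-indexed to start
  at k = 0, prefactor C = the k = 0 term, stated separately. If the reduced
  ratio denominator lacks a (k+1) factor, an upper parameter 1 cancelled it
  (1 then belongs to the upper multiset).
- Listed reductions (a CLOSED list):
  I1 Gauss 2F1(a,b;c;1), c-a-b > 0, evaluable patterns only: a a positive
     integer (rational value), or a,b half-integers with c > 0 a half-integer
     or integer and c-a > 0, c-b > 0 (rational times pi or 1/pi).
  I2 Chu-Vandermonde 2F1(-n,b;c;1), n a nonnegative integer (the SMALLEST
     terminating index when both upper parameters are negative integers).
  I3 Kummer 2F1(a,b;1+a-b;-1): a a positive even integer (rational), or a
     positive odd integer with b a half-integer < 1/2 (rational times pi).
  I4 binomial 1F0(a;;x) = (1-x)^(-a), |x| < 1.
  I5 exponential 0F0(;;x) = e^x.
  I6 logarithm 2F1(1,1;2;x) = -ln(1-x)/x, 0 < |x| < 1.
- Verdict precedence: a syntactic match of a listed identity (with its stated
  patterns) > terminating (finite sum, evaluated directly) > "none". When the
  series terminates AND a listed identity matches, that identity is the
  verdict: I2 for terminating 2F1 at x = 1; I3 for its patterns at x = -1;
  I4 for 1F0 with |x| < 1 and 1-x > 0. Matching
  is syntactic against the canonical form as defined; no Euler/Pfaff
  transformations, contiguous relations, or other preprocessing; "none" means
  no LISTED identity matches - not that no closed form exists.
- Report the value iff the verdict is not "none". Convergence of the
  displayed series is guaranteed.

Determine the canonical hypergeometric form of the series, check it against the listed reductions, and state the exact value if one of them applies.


Classification (C = -\frac{10}{11}): 2F1 with upper {5, 5}, lower {4}, argument x = \frac{4}{5}. Verdict: none (x = \frac{4}{5}): each listed identity misses the multisets {5, 5} ; {4}.

Key step: t_0 = -\frac{10}{11} here, and the two k-th powers (C = -10/11, x = 4/5) combine into one argument.
Adjacent-term ratio: r(k) = \frac{4}{5} * (k+5) (k+5) / [(k+4) (k+1)] - poly over poly, x = \frac{4}{5} from leading terms; C = -\frac{10}{11} at k = 0.


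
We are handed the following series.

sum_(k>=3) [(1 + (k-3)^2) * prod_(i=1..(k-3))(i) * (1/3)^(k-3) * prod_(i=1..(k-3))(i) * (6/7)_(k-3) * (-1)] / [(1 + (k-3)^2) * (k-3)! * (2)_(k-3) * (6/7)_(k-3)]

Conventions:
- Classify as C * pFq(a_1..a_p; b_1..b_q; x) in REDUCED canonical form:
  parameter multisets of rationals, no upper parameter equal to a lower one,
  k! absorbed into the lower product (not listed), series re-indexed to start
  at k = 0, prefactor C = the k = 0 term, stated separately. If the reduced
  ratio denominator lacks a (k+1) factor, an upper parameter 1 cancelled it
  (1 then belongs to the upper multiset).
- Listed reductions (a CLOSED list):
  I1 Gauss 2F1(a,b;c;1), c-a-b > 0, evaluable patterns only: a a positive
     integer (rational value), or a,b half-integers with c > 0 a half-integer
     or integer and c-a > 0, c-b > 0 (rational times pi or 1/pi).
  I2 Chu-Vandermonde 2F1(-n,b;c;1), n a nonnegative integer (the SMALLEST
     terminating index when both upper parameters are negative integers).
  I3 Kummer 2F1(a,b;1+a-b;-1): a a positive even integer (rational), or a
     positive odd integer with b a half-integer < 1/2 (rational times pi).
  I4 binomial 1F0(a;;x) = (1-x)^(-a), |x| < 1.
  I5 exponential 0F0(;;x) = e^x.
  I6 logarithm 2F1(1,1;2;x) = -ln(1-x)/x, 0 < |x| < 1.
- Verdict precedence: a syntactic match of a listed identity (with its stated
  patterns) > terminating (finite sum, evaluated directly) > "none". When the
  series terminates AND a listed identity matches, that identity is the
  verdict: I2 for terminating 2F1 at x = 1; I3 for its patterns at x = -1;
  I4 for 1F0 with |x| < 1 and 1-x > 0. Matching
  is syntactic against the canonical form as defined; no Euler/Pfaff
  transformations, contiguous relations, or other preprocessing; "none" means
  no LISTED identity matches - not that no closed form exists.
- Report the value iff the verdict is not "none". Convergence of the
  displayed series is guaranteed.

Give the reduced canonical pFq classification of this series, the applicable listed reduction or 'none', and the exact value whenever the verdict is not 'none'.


The tell: t_0 being -1, the running product (C = -1) telescopes to a rising factorial.
Ratio: r(k) = (1/3) * (k+1) (k+1) / [(k+2) (k+1)] - rational in k, leading ratio (1/3); with t_0 = -1, classification follows.

x = 1/3 here; the reduced form reads 2F1, upper {1, 1}, lower {2}, C = -1. Verdict: the logarithmic series (I6) fires (the logarithm: parameters (1,1;2), x = 1/3). Its exact value is 3 * ln(2/3).


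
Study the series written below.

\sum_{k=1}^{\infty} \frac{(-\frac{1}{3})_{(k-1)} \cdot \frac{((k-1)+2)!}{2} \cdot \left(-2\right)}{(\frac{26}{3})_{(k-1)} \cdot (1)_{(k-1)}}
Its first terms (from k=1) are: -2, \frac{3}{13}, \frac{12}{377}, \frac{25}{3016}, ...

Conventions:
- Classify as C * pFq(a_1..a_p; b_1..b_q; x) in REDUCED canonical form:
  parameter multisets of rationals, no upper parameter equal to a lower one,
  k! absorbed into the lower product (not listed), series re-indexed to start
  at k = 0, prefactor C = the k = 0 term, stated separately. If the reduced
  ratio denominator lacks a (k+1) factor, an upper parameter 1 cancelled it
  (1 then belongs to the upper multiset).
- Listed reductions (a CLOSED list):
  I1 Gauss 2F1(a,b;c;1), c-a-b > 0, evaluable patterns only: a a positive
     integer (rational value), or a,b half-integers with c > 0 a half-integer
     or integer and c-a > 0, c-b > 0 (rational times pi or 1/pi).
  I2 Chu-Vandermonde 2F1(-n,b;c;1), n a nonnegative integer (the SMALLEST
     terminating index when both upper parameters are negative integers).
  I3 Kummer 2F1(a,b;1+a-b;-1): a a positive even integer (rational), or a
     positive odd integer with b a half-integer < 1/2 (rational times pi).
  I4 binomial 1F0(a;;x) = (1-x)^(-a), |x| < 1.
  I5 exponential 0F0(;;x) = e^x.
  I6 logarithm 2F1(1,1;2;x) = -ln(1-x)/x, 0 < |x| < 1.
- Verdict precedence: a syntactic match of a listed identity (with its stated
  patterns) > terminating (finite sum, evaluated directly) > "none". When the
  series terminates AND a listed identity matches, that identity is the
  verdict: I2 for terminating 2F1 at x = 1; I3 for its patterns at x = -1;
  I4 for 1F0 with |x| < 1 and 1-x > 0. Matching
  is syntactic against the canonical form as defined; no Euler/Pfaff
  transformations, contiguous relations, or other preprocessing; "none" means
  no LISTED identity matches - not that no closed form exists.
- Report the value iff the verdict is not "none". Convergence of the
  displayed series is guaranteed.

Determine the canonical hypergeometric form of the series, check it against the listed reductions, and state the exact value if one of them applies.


The series (x = 1) is 2F1: upper {-\frac{1}{3}, 3}, lower {\frac{26}{3}}, prefactor -2. Verdict: this is the Gauss summation I1 (x = 1: the Gamma ratio telescopes since c-a-b = 6 > 0 and a = 3 in Z>0). Value: -\frac{1955}{1134}.

Key observation: t_0 being -2, the factorial ratio (C = -2, x = 1) (k+a-1)!/(a-1)! is a rising factorial (a)_k.
Consecutive-term ratio: r(k) = 1 * (k-\frac{1}{3}) (k+3) / [(k+\frac{26}{3}) (k+1)] ; factor over Q: parameters, x = 1, and C = -2.


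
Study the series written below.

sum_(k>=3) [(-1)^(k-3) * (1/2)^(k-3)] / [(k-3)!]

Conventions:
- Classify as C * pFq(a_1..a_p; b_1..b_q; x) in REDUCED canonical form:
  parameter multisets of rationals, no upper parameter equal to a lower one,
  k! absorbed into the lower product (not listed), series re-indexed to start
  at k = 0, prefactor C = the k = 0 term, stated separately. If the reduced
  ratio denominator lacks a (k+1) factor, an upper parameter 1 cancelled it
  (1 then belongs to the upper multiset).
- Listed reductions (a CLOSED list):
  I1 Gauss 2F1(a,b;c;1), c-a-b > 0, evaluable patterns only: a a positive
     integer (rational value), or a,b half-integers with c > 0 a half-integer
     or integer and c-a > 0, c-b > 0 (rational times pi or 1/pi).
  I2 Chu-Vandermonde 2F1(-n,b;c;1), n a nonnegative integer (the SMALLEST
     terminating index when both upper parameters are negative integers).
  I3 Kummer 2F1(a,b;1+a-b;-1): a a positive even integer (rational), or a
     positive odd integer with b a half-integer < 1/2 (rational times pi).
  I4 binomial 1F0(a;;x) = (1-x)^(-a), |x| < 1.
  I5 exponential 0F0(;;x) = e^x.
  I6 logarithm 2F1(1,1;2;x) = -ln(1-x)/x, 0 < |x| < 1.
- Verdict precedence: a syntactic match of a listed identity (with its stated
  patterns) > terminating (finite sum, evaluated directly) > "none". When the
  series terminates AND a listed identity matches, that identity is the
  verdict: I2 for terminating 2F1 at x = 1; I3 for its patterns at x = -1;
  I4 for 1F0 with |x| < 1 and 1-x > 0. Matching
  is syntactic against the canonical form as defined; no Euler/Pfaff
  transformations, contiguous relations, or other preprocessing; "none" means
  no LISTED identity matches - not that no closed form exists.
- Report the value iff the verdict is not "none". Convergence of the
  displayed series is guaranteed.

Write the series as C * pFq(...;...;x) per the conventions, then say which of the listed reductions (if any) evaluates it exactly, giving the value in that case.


x = -1/2 here; the reduced form reads 0F0, upper {-}, lower {-}, C = 1. Verdict: the I5 exponential reduction fires (the 0F0 exponential series at x = -1/2). Exact value: e^(-1/2).

Structural cue: t_0 = 1 here, and the (-1)^k factor (prefactor 1) folds into the argument's sign.
Step ratio: r(k) = (-1/2) * 1 / [(k+1)] - rational; roots negated = parameters, x = (-1/2), C = 1.


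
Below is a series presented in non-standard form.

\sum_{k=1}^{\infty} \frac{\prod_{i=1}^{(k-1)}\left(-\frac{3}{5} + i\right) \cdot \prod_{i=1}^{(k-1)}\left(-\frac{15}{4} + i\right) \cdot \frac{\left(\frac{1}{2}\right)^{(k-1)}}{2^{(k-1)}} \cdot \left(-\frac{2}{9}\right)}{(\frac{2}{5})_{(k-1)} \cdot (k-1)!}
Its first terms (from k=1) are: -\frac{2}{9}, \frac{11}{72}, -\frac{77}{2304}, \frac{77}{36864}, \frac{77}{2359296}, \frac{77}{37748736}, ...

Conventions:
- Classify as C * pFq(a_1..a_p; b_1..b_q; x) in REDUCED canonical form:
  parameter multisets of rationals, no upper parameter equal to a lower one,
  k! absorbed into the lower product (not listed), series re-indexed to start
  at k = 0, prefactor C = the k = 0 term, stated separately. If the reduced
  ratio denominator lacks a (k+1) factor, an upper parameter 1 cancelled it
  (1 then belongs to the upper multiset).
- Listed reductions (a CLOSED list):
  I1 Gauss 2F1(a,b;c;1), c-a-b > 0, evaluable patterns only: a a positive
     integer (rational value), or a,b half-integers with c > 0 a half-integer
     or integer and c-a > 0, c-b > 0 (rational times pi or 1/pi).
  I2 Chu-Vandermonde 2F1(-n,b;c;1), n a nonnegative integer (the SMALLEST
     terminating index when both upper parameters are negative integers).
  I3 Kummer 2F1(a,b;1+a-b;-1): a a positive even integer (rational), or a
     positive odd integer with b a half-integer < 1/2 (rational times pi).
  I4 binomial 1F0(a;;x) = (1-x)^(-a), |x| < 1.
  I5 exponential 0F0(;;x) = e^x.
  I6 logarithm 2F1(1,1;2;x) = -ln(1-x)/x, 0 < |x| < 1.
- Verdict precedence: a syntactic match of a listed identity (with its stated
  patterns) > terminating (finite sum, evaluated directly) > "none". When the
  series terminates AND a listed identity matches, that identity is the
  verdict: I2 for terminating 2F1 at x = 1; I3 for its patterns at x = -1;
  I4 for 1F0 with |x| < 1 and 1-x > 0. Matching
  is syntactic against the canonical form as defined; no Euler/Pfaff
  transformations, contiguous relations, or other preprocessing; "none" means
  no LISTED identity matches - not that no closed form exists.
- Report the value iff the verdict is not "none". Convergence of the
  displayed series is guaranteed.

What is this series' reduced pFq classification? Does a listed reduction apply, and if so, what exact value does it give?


Prefactor -\frac{2}{9}, argument \frac{1}{4}: 1F0 with upper {-\frac{11}{4}} over lower {-}. Verdict (x = \frac{1}{4}): binomial (I4) applies (the 1F0 binomial series: exponent 11/4, x = \frac{1}{4}). Hence: \left(-\frac{2}{9}\right) \cdot \left(\frac{3}{4}\right)^{\frac{11}{4}}.

Key observation: x = \frac{1}{4} and the parameter 2/5 appears in both the upper and lower lists and cancels.
Ratio: r(k) = \frac{1}{4} * (k-\frac{11}{4}) / [(k+1)] - rational; roots negated = parameters, x = \frac{1}{4}, C = -\frac{2}{9}.


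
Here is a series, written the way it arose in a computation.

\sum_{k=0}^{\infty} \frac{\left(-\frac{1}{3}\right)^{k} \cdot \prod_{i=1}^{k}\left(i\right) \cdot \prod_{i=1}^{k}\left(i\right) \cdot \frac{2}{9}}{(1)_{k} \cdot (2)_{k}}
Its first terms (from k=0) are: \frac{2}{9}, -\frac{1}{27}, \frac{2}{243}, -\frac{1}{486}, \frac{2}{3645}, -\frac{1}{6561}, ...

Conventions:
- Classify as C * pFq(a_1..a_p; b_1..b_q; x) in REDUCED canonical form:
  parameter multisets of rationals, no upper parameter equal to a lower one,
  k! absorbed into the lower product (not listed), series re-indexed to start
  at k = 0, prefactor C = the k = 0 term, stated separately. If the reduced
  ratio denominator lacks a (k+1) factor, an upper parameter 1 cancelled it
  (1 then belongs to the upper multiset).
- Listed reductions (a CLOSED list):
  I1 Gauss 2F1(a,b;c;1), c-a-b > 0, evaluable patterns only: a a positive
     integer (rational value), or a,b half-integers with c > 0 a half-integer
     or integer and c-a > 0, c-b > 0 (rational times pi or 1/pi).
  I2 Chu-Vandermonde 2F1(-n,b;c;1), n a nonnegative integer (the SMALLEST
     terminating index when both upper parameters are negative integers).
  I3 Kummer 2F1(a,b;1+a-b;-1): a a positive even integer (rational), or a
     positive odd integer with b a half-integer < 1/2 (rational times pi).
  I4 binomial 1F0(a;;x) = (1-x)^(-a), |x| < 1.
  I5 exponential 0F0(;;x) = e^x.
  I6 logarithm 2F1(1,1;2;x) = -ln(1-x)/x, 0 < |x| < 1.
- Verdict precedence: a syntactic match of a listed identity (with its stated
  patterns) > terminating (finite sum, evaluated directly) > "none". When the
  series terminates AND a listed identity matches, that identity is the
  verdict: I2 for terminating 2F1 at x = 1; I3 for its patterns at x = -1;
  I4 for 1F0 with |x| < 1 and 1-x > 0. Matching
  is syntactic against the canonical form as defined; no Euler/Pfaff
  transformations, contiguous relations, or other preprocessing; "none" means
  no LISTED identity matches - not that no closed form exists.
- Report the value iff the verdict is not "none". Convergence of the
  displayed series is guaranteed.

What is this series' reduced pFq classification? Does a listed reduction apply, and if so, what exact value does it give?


Classification (C = \frac{2}{9}): 2F1 with upper {1, 1}, lower {2}, argument x = -\frac{1}{3}. Verdict at x = -\frac{1}{3}: logarithm (I6) matches (the logarithm: parameters (1,1;2), x = -\frac{1}{3}). Exact value: \frac{2}{3} \cdot \ln\left(\frac{4}{3}\right).

First insight: from the first term \frac{2}{9}: the running product (C = 2/9, x = -1/3) telescopes to a rising factorial.
Adjacent-term ratio: r(k) = -\frac{1}{3} * (k+1) (k+1) / [(k+2) (k+1)] ; factor over Q: parameters, x = -\frac{1}{3}, and C = \frac{2}{9}.


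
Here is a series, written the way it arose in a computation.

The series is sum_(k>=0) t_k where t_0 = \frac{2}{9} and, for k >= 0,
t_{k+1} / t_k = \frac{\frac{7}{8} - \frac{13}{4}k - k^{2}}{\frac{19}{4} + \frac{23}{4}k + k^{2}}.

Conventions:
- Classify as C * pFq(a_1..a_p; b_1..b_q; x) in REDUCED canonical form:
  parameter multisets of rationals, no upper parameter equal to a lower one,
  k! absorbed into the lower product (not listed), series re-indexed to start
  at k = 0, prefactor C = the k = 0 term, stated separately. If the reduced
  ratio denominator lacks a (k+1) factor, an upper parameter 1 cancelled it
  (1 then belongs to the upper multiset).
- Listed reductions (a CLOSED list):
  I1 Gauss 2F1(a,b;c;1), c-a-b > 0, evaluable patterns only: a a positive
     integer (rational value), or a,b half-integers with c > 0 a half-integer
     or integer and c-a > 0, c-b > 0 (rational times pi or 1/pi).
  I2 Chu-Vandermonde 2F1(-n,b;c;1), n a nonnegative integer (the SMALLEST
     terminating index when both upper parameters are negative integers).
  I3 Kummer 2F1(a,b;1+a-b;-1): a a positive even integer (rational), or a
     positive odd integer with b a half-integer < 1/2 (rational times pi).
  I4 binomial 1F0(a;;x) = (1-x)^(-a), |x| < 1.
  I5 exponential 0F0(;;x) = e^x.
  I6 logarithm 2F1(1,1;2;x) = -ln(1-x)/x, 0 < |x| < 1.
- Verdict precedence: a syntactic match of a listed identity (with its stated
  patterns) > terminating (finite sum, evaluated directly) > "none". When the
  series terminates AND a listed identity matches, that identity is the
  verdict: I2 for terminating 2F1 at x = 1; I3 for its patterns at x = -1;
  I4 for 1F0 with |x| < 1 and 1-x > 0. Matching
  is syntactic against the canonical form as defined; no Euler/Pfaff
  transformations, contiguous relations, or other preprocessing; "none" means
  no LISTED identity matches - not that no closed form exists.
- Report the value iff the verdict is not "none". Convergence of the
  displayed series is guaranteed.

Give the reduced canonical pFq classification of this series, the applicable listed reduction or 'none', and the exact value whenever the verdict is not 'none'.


x = -1 here; the reduced form reads 2F1, upper {-\frac{1}{4}, \frac{7}{2}}, lower {\frac{19}{4}}, C = \frac{2}{9}. Verdict: none. No listed pattern accepts 2F1(-\frac{1}{4}, \frac{7}{2}; \frac{19}{4}; -1).

Key step: t_0 = \frac{2}{9} here, and roots of the ratio polynomials (C = 2/9, x = -1) are the negated parameters.
Term ratio: r(k) = -1 * (k-\frac{1}{4}) (k+\frac{7}{2}) / [(k+\frac{19}{4}) (k+1)] ; factor over Q: parameters, x = -1, and C = \frac{2}{9}.


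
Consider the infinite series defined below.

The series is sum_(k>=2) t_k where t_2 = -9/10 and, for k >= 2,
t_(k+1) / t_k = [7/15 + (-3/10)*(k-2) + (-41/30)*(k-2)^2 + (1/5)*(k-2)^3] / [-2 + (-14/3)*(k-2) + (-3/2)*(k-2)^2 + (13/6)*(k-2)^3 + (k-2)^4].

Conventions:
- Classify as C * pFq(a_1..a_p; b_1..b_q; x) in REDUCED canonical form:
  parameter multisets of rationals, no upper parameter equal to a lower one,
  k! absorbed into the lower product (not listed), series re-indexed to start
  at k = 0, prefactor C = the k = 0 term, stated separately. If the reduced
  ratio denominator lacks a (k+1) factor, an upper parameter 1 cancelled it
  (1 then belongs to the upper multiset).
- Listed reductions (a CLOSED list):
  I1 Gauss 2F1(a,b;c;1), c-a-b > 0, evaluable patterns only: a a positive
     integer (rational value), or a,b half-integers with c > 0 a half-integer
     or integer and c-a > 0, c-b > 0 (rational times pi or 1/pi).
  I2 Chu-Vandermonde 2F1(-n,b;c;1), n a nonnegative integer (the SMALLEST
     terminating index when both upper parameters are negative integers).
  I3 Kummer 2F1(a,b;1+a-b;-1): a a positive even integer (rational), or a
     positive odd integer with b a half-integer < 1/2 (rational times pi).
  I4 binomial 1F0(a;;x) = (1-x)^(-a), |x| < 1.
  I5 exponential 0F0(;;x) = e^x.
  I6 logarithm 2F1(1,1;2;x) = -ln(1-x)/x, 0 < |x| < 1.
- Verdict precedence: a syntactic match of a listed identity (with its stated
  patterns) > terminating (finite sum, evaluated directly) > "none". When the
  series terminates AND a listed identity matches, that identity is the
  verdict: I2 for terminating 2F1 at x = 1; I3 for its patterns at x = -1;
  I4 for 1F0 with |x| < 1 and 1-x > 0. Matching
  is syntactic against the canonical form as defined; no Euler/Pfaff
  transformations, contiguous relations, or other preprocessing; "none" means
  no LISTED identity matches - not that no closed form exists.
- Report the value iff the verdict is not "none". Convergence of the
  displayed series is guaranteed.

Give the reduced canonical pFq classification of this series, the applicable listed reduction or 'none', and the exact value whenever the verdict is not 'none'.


Prefactor -9/10, argument 1/5: 2F2 with upper {-7, -1/2} over lower {-3/2, 2}. Verdict: terminating. (-7)_k vanishes past k = 7, leaving a 8-term sum, computed directly. Hence: -6907103291/10500000000.

Key step: with t_0 = -9/10, the expanded ratio factors over Q; prefactor -9/10, roots give parameters.
Ratio: r(k) = (1/5) * (k-7) (k-1/2) / [(k-3/2) (k+2) (k+1)] - poly over poly, x = (1/5) from leading terms; C = -9/10 at k = 0.


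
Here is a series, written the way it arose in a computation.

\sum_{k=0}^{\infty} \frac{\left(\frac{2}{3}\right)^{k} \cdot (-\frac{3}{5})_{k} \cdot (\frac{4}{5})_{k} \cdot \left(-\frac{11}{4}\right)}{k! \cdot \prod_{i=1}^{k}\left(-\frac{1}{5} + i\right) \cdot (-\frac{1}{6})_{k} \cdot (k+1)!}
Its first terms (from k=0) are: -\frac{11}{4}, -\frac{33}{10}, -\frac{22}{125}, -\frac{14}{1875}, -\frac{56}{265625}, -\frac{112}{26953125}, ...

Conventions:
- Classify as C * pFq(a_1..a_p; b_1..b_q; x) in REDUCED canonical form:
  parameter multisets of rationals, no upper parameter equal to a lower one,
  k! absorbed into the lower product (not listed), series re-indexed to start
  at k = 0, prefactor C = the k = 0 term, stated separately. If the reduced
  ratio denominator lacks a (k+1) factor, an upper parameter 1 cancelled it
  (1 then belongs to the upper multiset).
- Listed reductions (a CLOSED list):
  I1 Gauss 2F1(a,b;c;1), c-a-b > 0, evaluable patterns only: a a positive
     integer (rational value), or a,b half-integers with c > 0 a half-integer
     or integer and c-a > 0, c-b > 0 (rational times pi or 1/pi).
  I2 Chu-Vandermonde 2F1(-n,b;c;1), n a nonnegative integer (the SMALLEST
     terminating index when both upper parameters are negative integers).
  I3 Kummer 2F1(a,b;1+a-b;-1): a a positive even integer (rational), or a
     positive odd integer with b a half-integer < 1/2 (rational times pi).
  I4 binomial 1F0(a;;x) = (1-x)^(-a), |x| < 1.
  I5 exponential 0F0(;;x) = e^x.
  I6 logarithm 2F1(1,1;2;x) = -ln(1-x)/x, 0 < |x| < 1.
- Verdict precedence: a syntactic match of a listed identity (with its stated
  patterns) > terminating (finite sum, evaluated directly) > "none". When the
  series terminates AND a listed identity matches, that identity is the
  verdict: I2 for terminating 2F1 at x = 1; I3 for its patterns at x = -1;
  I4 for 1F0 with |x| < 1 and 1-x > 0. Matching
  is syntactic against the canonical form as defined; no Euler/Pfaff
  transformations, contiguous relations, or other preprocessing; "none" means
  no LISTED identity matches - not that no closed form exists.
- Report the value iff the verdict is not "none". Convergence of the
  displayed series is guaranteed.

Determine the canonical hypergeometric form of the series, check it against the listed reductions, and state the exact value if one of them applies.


First insight: x = \frac{2}{3} and the lower running product (prefactor -11/4) is a rising factorial.
Consecutive-term ratio: r(k) = \frac{2}{3} * (k-\frac{3}{5}) / [(k-\frac{1}{6}) (k+2) (k+1)] ; factor over Q: parameters, x = \frac{2}{3}, and C = -\frac{11}{4}.

Reduced: x = \frac{2}{3}, 1F2, upper = {-\frac{3}{5}}, lower = {-\frac{1}{6}, 2}, C = -\frac{11}{4}. Verdict: none. Every listed pattern misses the 1F2 form at \frac{2}{3}, upper {-\frac{3}{5}}.


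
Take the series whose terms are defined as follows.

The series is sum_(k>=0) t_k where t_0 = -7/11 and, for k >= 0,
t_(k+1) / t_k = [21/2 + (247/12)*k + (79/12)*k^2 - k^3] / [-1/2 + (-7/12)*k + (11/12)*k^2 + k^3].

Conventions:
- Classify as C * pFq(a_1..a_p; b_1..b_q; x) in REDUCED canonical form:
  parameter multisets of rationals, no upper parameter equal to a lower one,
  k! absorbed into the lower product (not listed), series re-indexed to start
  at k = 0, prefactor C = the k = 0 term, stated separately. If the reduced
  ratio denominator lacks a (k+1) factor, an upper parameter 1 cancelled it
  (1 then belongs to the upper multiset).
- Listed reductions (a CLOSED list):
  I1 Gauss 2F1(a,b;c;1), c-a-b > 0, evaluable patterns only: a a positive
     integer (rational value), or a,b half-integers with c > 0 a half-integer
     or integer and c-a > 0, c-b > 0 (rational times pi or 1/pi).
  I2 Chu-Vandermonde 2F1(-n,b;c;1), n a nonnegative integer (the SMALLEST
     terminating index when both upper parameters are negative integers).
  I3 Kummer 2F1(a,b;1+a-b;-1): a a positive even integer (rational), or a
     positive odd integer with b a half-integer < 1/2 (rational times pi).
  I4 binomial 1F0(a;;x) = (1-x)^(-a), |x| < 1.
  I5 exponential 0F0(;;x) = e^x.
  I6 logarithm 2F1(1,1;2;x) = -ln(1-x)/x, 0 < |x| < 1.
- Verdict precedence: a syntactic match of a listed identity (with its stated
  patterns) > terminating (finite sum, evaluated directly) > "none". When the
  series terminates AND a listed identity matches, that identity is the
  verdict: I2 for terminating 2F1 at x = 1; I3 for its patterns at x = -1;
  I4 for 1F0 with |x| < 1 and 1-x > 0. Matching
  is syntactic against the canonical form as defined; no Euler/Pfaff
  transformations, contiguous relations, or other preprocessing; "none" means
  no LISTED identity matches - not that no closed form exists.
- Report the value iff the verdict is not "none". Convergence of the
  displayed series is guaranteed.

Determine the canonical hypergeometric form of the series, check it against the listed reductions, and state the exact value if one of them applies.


Prefactor -7/11, argument -1: 2F1 with upper {-9, 7/4} over lower {-3/4}. Verdict: terminating - upper parameter -9 makes this a finite sum (last index 9), evaluated exactly. Sum: 6125600768/70499.

Key step: x = (-1) and cancel k + 2/3 from the displayed ratio first; then C = -7/11, x = -1.
Ratio: r(k) = (-1) * (k-9) (k+7/4) / [(k-3/4) (k+1)] - rational; roots negated = parameters, x = (-1), C = -7/11.
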